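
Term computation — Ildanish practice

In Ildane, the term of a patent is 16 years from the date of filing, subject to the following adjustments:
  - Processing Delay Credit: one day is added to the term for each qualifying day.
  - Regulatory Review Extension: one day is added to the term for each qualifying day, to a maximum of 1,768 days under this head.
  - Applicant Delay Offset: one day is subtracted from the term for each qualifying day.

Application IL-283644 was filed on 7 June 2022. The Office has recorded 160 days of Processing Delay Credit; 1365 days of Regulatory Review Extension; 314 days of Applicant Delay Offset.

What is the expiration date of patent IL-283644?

Base term: filing date + 16 years → 7 June 2038.
Processing Delay Credit: +160 days → 14 November 2038.
Regulatory Review Extension: 1365 days (within the 1768-day cap) → +1365 days → 10 August 2042.
Applicant Delay Offset: −314 days → 30 September 2041.

2041-09-30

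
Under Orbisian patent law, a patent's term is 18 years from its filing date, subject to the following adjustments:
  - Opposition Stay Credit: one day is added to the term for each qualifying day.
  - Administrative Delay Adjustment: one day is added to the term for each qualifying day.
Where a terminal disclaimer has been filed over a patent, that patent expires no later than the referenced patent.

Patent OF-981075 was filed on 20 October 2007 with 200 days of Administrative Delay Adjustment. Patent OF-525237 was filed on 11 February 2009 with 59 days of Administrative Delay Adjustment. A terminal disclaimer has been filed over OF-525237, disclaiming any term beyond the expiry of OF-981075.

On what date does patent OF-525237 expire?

Natural term of OF-525237:
  Base: filing + 18 years → 11 February 2027.
  Administrative Delay Adjustment: +59 days → 11 April 2027.
Expiry of referenced patent OF-981075:
  Base: filing + 18 years → 20 October 2025.
  Administrative Delay Adjustment: +200 days → 8 May 2026.
Terminal disclaimer: OF-525237 expires on the earlier of 11 April 2027 and 8 May 2026.

2026-05-08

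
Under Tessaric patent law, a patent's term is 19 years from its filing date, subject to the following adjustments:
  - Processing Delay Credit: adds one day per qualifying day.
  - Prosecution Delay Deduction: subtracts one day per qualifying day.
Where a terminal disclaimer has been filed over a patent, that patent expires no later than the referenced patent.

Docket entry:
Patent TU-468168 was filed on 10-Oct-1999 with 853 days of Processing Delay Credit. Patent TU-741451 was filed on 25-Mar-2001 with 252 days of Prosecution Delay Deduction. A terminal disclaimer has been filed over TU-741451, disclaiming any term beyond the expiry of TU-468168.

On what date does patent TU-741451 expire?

2019-07-17

Natural term of TU-741451:
  Base: filing + 19 years → 25 March 2020.
  Prosecution Delay Deduction: −252 days → 17 July 2019.
Expiry of referenced patent TU-468168:
  Base: filing + 19 years → 10 October 2018.
  Processing Delay Credit: +853 days → 9 February 2021.
Terminal disclaimer: TU-741451 expires on the earlier of 17 July 2019 and 9 February 2021.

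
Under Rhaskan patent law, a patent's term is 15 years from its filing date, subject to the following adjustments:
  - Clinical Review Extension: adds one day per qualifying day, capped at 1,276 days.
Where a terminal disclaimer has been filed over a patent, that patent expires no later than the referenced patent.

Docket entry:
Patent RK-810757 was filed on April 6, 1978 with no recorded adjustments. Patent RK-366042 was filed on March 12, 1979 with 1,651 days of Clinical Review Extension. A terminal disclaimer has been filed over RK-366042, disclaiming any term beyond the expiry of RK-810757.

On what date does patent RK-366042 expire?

1993-04-06

Natural term of RK-366042:
  Base: filing + 15 years → 12 March 1994.
  Clinical Review Extension: 1651 days claimed exceeds the 1276-day cap, so +1276 days → 8 September 1997.
Expiry of referenced patent RK-810757:
  Base: filing + 15 years → 6 April 1993.
Terminal disclaimer: RK-366042 expires on the earlier of 8 September 1997 and 6 April 1993.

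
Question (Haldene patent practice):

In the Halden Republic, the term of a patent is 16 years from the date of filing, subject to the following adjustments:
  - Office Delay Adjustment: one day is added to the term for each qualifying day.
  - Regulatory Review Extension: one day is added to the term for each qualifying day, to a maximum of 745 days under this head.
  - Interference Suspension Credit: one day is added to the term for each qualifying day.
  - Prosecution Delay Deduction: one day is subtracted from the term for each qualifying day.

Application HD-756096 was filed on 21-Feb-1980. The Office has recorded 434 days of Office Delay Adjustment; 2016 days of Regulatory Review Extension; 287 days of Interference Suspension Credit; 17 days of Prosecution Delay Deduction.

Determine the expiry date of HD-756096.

February 9, 2000

Base term: filing date + 16 years → 21 February 1996.
Office Delay Adjustment: +434 days → 30 April 1997.
Regulatory Review Extension: 2016 days claimed exceeds the 745-day cap, so +745 days → 15 May 1999.
Interference Suspension Credit: +287 days → 26 February 2000.
Prosecution Delay Deduction: −17 days → 9 February 2000.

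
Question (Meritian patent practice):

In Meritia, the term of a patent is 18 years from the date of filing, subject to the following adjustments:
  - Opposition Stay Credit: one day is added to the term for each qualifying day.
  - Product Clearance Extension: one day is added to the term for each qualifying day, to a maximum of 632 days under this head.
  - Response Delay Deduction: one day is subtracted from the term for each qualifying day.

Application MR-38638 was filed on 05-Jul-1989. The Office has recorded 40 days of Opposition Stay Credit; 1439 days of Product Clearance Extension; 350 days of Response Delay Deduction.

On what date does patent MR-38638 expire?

May 22, 2008

Base term: filing date + 18 years → 5 July 2007.
Opposition Stay Credit: +40 days → 14 August 2007.
Product Clearance Extension: 1439 days claimed exceeds the 632-day cap, so +632 days → 7 May 2009.
Response Delay Deduction: −350 days → 22 May 2008.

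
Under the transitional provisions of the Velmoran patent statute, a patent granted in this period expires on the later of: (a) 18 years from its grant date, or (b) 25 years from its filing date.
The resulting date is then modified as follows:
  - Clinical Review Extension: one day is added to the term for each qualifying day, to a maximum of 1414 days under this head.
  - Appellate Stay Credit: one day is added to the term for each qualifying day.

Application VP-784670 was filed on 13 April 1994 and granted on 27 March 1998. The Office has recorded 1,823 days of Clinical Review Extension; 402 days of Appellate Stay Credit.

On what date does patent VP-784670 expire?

(a) grant + 18 years → 27 March 2016.
(b) filing + 25 years → 13 April 2019.
Later of the two: 13 April 2019.
Clinical Review Extension: 1823 days claimed exceeds the 1414-day cap, so +1414 days → 25 February 2023.
Appellate Stay Credit: +402 days → 2 April 2024.

April 2, 2024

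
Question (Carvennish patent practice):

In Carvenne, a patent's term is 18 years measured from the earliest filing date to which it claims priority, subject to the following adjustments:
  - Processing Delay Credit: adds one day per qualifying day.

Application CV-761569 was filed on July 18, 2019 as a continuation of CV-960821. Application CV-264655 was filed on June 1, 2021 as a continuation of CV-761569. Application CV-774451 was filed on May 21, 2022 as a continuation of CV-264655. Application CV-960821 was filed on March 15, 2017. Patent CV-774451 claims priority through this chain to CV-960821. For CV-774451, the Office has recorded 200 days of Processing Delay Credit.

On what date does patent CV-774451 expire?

Earliest priority filing: 15 March 2017.
Base term: 15 March 2017 + 18 years → 15 March 2035.
Processing Delay Credit: +200 days → 1 October 2035.

October 1, 2035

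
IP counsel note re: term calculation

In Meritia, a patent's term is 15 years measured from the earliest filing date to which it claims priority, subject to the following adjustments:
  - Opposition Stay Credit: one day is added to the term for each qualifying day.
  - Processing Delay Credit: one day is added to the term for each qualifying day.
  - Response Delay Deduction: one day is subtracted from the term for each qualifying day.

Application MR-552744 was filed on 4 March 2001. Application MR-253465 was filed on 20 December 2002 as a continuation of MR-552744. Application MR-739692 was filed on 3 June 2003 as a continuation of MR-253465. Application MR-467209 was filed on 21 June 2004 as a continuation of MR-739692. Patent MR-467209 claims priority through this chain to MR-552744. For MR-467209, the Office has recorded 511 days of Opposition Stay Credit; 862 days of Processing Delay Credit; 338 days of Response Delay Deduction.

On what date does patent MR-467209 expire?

Earliest priority filing: 4 March 2001.
Base term: 4 March 2001 + 15 years → 4 March 2016.
Opposition Stay Credit: +511 days → 28 July 2017.
Processing Delay Credit: +862 days → 7 December 2019.
Response Delay Deduction: −338 days → 3 January 2019.

2019-01-03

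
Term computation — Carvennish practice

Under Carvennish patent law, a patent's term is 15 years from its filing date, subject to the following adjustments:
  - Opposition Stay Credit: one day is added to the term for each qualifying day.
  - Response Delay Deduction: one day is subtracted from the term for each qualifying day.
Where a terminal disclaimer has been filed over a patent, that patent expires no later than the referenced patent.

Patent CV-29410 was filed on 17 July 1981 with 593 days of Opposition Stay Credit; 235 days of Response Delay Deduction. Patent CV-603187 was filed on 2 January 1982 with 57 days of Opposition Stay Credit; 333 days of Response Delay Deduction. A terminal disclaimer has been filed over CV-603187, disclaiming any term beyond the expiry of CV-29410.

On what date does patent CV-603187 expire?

Natural term of CV-603187:
  Base: filing + 15 years → 2 January 1997.
  Opposition Stay Credit: +57 days → 28 February 1997.
  Response Delay Deduction: −333 days → 1 April 1996.
Expiry of referenced patent CV-29410:
  Base: filing + 15 years → 17 July 1996.
  Opposition Stay Credit: +593 days → 2 March 1998.
  Response Delay Deduction: −235 days → 10 July 1997.
Terminal disclaimer: CV-603187 expires on the earlier of 1 April 1996 and 10 July 1997.

April 1, 1996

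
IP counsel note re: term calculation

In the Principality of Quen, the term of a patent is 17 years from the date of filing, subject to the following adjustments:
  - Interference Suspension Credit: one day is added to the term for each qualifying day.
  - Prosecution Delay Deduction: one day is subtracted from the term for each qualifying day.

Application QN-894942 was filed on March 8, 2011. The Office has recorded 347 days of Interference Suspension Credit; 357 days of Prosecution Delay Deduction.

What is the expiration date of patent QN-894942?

Base term: filing date + 17 years → 8 March 2028.
Interference Suspension Credit: +347 days → 18 February 2029.
Prosecution Delay Deduction: −357 days → 27 February 2028.

February 27, 2028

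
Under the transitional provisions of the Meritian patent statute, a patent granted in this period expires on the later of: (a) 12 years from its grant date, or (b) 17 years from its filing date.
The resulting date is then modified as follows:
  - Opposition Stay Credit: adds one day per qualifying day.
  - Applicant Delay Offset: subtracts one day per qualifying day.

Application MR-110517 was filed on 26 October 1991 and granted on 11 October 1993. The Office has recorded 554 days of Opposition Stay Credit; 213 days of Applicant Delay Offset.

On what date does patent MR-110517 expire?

2009-10-02

(a) grant + 12 years → 11 October 2005.
(b) filing + 17 years → 26 October 2008.
Later of the two: 26 October 2008.
Opposition Stay Credit: +554 days → 3 May 2010.
Applicant Delay Offset: −213 days → 2 October 2009.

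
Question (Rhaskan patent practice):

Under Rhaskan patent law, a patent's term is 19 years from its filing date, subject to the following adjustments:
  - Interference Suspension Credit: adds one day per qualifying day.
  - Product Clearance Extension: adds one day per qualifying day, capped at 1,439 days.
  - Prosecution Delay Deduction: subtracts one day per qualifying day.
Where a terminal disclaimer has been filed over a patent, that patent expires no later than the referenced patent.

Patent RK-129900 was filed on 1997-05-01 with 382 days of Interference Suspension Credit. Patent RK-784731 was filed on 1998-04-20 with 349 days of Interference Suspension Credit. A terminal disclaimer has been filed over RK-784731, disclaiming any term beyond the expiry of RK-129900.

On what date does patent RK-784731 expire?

Natural term of RK-784731:
  Base: filing + 19 years → 20 April 2017.
  Interference Suspension Credit: +349 days → 4 April 2018.
Expiry of referenced patent RK-129900:
  Base: filing + 19 years → 1 May 2016.
  Interference Suspension Credit: +382 days → 18 May 2017.
Terminal disclaimer: RK-784731 expires on the earlier of 4 April 2018 and 18 May 2017.

2017-05-18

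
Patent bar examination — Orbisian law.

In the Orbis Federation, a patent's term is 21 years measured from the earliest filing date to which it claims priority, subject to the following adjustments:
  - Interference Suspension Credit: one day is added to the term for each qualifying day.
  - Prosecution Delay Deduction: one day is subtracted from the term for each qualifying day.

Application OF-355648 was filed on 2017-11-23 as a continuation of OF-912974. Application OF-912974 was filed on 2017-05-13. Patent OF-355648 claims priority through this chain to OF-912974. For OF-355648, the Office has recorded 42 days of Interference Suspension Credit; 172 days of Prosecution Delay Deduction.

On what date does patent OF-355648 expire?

Earliest priority filing: 13 May 2017.
Base term: 13 May 2017 + 21 years → 13 May 2038.
Interference Suspension Credit: +42 days → 24 June 2038.
Prosecution Delay Deduction: −172 days → 3 January 2038.

2038-01-03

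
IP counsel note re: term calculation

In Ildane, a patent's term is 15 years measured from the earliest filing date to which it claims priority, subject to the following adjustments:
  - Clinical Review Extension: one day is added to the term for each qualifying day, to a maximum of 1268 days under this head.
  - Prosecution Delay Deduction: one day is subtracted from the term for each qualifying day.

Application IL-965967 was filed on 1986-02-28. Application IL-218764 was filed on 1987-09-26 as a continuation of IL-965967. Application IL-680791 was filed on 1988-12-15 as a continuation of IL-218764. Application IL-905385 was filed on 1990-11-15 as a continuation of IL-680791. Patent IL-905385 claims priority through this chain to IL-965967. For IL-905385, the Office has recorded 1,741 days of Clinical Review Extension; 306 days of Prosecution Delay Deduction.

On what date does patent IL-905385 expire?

Earliest priority filing: 28 February 1986.
Base term: 28 February 1986 + 15 years → 28 February 2001.
Clinical Review Extension: 1741 days claimed exceeds the 1268-day cap, so +1268 days → 19 August 2004.
Prosecution Delay Deduction: −306 days → 18 October 2003.

October 18, 2003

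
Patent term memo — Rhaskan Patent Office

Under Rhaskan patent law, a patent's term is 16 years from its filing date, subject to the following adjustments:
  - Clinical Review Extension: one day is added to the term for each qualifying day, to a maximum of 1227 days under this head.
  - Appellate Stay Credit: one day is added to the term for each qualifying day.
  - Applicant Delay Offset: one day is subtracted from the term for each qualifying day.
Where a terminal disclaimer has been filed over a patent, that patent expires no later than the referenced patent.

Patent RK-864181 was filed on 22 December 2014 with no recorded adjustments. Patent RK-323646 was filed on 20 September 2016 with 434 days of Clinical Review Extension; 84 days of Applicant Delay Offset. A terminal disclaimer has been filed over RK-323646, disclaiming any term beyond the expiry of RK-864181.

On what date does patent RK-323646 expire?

2030-12-22

Natural term of RK-323646:
  Base: filing + 16 years → 20 September 2032.
  Clinical Review Extension: 434 days (within the 1227-day cap) → +434 days → 28 November 2033.
  Applicant Delay Offset: −84 days → 5 September 2033.
Expiry of referenced patent RK-864181:
  Base: filing + 16 years → 22 December 2030.
Terminal disclaimer: RK-323646 expires on the earlier of 5 September 2033 and 22 December 2030.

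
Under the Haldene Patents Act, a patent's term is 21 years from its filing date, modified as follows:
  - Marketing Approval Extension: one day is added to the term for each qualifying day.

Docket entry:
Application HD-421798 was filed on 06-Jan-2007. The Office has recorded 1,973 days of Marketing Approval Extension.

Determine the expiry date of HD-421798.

Base term: filing date + 21 years → 6 January 2028.
Marketing Approval Extension: +1973 days → 1 June 2033.

June 1, 2033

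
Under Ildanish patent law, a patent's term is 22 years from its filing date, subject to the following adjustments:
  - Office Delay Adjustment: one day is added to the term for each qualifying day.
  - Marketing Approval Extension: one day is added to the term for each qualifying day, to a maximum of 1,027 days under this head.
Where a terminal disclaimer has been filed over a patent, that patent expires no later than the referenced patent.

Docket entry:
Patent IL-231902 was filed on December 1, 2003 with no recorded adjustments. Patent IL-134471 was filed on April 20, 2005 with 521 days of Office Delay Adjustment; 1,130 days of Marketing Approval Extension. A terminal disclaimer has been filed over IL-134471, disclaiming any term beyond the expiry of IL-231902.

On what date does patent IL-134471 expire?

Natural term of IL-134471:
  Base: filing + 22 years → 20 April 2027.
  Office Delay Adjustment: +521 days → 22 September 2028.
  Marketing Approval Extension: 1130 days claimed exceeds the 1027-day cap, so +1027 days → 16 July 2031.
Expiry of referenced patent IL-231902:
  Base: filing + 22 years → 1 December 2025.
Terminal disclaimer: IL-134471 expires on the earlier of 16 July 2031 and 1 December 2025.

December 1, 2025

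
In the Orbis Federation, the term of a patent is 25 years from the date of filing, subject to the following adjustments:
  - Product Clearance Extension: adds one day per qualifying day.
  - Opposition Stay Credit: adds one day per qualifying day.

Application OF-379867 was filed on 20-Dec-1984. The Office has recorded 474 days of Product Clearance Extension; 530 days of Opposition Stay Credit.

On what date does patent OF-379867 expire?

Base term: filing date + 25 years → 20 December 2009.
Product Clearance Extension: +474 days → 8 April 2011.
Opposition Stay Credit: +530 days → 19 September 2012.

September 19, 2012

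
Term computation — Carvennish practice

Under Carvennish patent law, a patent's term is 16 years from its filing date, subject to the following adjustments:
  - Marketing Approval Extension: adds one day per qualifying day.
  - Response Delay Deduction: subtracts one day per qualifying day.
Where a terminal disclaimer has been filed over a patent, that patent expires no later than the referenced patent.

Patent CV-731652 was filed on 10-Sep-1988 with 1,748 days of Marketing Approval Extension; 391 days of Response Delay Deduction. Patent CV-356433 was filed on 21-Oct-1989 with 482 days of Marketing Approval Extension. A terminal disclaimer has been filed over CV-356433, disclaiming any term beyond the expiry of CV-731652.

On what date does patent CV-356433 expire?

February 15, 2007

Natural term of CV-356433:
  Base: filing + 16 years → 21 October 2005.
  Marketing Approval Extension: +482 days → 15 February 2007.
Expiry of referenced patent CV-731652:
  Base: filing + 16 years → 10 September 2004.
  Marketing Approval Extension: +1748 days → 24 June 2009.
  Response Delay Deduction: −391 days → 29 May 2008.
Terminal disclaimer: CV-356433 expires on the earlier of 15 February 2007 and 29 May 2008.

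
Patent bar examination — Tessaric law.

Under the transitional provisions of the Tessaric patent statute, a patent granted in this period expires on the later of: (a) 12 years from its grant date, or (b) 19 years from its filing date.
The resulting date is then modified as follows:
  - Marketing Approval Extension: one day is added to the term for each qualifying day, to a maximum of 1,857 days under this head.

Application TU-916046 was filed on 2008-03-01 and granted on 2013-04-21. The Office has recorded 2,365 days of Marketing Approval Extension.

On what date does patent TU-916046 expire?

(a) grant + 12 years → 21 April 2025.
(b) filing + 19 years → 1 March 2027.
Later of the two: 1 March 2027.
Marketing Approval Extension: 2365 days claimed exceeds the 1857-day cap, so +1857 days → 31 March 2032.

2032-03-31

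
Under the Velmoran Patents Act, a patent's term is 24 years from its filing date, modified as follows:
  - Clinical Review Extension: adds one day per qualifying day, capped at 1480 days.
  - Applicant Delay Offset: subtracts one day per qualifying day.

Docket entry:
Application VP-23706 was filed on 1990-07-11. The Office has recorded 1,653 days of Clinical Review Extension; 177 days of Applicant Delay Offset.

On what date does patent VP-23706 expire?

February 3, 2018

Base term: filing date + 24 years → 11 July 2014.
Clinical Review Extension: 1653 days claimed exceeds the 1480-day cap, so +1480 days → 30 July 2018.
Applicant Delay Offset: −177 days → 3 February 2018.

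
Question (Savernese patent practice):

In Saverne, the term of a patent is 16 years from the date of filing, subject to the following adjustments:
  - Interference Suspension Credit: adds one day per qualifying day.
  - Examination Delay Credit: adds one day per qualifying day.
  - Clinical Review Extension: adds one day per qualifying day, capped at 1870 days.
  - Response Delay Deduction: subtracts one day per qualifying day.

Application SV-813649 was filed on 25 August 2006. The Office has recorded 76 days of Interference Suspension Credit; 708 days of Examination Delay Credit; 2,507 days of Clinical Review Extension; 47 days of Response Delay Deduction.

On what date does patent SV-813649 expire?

October 14, 2029

Base term: filing date + 16 years → 25 August 2022.
Interference Suspension Credit: +76 days → 9 November 2022.
Examination Delay Credit: +708 days → 17 October 2024.
Clinical Review Extension: 2507 days claimed exceeds the 1870-day cap, so +1870 days → 30 November 2029.
Response Delay Deduction: −47 days → 14 October 2029.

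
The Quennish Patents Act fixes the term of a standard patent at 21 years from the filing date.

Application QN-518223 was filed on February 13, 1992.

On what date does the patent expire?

2013-02-13

Filing date + 21 years → 13 February 2013.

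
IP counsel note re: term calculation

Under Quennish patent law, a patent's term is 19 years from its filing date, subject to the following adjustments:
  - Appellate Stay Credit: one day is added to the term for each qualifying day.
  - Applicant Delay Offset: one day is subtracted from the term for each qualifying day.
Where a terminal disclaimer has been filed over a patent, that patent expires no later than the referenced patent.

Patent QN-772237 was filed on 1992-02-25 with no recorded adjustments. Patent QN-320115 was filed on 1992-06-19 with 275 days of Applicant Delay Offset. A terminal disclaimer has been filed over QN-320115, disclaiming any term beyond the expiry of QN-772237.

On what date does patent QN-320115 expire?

September 17, 2010

Natural term of QN-320115:
  Base: filing + 19 years → 19 June 2011.
  Applicant Delay Offset: −275 days → 17 September 2010.
Expiry of referenced patent QN-772237:
  Base: filing + 19 years → 25 February 2011.
Terminal disclaimer: QN-320115 expires on the earlier of 17 September 2010 and 25 February 2011.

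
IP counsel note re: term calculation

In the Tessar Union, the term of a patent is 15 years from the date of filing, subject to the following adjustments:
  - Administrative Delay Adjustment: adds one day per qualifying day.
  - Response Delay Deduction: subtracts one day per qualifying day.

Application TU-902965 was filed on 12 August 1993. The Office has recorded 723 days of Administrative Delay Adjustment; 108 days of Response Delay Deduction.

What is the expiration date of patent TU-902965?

Base term: filing date + 15 years → 12 August 2008.
Administrative Delay Adjustment: +723 days → 5 August 2010.
Response Delay Deduction: −108 days → 19 April 2010.

April 19, 2010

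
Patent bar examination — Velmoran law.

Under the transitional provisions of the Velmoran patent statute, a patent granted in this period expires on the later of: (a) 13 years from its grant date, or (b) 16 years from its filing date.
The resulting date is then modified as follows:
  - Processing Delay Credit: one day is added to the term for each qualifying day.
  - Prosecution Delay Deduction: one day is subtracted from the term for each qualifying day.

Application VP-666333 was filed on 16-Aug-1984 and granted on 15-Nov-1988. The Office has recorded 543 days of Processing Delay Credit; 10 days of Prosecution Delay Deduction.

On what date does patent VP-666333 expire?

(a) grant + 13 years → 15 November 2001.
(b) filing + 16 years → 16 August 2000.
Later of the two: 15 November 2001.
Processing Delay Credit: +543 days → 12 May 2003.
Prosecution Delay Deduction: −10 days → 2 May 2003.

2003-05-02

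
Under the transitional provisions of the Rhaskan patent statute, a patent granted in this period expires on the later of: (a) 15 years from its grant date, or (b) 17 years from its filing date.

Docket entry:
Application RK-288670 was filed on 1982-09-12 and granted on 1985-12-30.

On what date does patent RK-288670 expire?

(a) grant + 15 years → 30 December 2000.
(b) filing + 17 years → 12 September 1999.
Later of the two: 30 December 2000.

2000-12-30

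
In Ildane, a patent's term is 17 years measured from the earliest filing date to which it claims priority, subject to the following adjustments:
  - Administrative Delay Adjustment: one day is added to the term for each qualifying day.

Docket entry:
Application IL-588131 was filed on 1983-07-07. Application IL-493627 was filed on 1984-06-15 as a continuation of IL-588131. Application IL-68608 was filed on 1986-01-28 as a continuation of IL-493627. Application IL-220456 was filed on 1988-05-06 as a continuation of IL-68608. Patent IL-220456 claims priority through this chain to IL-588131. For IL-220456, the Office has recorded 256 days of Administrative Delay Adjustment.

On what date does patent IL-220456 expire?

March 20, 2001

Earliest priority filing: 7 July 1983.
Base term: 7 July 1983 + 17 years → 7 July 2000.
Administrative Delay Adjustment: +256 days → 20 March 2001.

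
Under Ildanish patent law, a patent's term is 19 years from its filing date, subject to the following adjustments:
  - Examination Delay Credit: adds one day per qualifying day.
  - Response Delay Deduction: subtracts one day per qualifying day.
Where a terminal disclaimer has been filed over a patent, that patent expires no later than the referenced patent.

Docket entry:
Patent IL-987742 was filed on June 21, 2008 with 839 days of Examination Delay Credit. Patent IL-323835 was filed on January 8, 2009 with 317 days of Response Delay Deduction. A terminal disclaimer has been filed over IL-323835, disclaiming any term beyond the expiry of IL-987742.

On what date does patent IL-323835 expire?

February 25, 2027

Natural term of IL-323835:
  Base: filing + 19 years → 8 January 2028.
  Response Delay Deduction: −317 days → 25 February 2027.
Expiry of referenced patent IL-987742:
  Base: filing + 19 years → 21 June 2027.
  Examination Delay Credit: +839 days → 7 October 2029.
Terminal disclaimer: IL-323835 expires on the earlier of 25 February 2027 and 7 October 2029.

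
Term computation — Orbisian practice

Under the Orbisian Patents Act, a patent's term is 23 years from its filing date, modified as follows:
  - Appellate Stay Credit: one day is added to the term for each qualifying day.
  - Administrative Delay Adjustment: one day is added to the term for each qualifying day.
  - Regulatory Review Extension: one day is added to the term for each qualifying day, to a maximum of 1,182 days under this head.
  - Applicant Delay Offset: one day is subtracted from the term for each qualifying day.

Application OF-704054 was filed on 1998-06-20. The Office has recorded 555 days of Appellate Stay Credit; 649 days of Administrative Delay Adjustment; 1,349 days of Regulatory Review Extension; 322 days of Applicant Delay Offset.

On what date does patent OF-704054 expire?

February 13, 2027

Base term: filing date + 23 years → 20 June 2021.
Appellate Stay Credit: +555 days → 27 December 2022.
Administrative Delay Adjustment: +649 days → 6 October 2024.
Regulatory Review Extension: 1349 days claimed exceeds the 1182-day cap, so +1182 days → 1 January 2028.
Applicant Delay Offset: −322 days → 13 February 2027.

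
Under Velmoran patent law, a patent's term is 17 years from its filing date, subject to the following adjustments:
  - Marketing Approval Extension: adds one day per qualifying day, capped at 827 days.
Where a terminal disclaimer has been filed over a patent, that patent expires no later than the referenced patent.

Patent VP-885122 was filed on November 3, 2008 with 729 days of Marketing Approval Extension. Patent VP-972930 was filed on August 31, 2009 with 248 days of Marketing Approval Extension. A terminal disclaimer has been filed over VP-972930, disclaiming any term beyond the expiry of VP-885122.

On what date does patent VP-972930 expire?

May 6, 2027

Natural term of VP-972930:
  Base: filing + 17 years → 31 August 2026.
  Marketing Approval Extension: 248 days (within the 827-day cap) → +248 days → 6 May 2027.
Expiry of referenced patent VP-885122:
  Base: filing + 17 years → 3 November 2025.
  Marketing Approval Extension: 729 days (within the 827-day cap) → +729 days → 2 November 2027.
Terminal disclaimer: VP-972930 expires on the earlier of 6 May 2027 and 2 November 2027.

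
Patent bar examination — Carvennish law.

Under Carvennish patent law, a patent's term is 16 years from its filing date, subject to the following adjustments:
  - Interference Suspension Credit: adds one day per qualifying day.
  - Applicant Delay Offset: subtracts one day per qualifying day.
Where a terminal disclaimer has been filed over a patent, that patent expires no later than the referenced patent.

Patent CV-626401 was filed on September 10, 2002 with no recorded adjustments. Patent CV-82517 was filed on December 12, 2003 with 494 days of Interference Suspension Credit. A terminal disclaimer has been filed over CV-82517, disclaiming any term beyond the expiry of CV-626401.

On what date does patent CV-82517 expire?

Natural term of CV-82517:
  Base: filing + 16 years → 12 December 2019.
  Interference Suspension Credit: +494 days → 19 April 2021.
Expiry of referenced patent CV-626401:
  Base: filing + 16 years → 10 September 2018.
Terminal disclaimer: CV-82517 expires on the earlier of 19 April 2021 and 10 September 2018.

September 10, 2018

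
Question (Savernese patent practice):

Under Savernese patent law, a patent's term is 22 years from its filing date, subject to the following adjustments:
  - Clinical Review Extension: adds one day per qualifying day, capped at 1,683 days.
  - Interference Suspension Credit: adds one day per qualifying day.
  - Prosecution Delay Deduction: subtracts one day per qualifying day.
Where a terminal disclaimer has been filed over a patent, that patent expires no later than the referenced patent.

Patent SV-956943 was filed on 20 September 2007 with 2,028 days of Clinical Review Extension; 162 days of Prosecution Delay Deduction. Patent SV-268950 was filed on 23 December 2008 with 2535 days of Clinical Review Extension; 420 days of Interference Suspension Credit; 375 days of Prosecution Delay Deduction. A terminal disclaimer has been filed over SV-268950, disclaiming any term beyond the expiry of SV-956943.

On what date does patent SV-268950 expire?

November 19, 2033

Natural term of SV-268950:
  Base: filing + 22 years → 23 December 2030.
  Clinical Review Extension: 2535 days claimed exceeds the 1683-day cap, so +1683 days → 2 August 2035.
  Interference Suspension Credit: +420 days → 25 September 2036.
  Prosecution Delay Deduction: −375 days → 16 September 2035.
Expiry of referenced patent SV-956943:
  Base: filing + 22 years → 20 September 2029.
  Clinical Review Extension: 2028 days claimed exceeds the 1683-day cap, so +1683 days → 30 April 2034.
  Prosecution Delay Deduction: −162 days → 19 November 2033.
Terminal disclaimer: SV-268950 expires on the earlier of 16 September 2035 and 19 November 2033.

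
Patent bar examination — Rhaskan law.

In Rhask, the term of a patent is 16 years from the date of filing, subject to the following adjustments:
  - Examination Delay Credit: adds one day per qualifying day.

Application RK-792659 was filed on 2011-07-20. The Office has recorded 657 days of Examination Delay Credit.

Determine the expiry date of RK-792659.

2029-05-07

Base term: filing date + 16 years → 20 July 2027.
Examination Delay Credit: +657 days → 7 May 2029.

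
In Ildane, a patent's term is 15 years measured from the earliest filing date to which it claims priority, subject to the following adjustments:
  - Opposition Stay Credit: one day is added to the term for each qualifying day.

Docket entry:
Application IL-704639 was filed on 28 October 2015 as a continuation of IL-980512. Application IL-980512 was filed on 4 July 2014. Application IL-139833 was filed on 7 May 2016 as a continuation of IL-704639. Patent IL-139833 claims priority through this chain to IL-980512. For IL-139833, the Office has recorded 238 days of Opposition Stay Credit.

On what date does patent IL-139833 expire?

2030-02-27

Earliest priority filing: 4 July 2014.
Base term: 4 July 2014 + 15 years → 4 July 2029.
Opposition Stay Credit: +238 days → 27 February 2030.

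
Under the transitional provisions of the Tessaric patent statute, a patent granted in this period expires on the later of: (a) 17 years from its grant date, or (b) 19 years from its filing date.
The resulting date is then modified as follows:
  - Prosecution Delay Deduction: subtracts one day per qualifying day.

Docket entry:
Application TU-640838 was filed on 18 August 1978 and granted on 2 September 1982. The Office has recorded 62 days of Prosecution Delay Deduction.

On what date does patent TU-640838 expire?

(a) grant + 17 years → 2 September 1999.
(b) filing + 19 years → 18 August 1997.
Later of the two: 2 September 1999.
Prosecution Delay Deduction: −62 days → 2 July 1999.

1999-07-02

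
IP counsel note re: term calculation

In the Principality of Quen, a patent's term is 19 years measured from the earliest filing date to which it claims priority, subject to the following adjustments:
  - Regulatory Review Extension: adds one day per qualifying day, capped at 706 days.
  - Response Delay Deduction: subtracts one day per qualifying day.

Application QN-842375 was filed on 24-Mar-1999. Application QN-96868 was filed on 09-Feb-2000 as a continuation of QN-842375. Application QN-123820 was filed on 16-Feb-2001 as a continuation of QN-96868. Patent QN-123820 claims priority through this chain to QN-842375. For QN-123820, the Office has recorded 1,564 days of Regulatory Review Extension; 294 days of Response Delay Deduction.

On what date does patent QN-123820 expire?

Earliest priority filing: 24 March 1999.
Base term: 24 March 1999 + 19 years → 24 March 2018.
Regulatory Review Extension: 1564 days claimed exceeds the 706-day cap, so +706 days → 28 February 2020.
Response Delay Deduction: −294 days → 10 May 2019.

May 10, 2019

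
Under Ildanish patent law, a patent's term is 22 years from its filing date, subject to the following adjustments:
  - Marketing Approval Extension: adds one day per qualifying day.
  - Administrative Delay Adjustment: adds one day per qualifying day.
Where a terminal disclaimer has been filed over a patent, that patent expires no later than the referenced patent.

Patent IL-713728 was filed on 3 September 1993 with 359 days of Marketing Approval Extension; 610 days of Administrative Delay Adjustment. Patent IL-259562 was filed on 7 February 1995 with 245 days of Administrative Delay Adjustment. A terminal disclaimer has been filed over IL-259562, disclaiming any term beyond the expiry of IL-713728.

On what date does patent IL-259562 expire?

Natural term of IL-259562:
  Base: filing + 22 years → 7 February 2017.
  Administrative Delay Adjustment: +245 days → 10 October 2017.
Expiry of referenced patent IL-713728:
  Base: filing + 22 years → 3 September 2015.
  Marketing Approval Extension: +359 days → 27 August 2016.
  Administrative Delay Adjustment: +610 days → 29 April 2018.
Terminal disclaimer: IL-259562 expires on the earlier of 10 October 2017 and 29 April 2018.

2017-10-10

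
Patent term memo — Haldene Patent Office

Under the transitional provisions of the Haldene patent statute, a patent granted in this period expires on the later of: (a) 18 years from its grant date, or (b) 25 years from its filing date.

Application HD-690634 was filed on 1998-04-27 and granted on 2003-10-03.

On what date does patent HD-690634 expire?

April 27, 2023

(a) grant + 18 years → 3 October 2021.
(b) filing + 25 years → 27 April 2023.
Later of the two: 27 April 2023.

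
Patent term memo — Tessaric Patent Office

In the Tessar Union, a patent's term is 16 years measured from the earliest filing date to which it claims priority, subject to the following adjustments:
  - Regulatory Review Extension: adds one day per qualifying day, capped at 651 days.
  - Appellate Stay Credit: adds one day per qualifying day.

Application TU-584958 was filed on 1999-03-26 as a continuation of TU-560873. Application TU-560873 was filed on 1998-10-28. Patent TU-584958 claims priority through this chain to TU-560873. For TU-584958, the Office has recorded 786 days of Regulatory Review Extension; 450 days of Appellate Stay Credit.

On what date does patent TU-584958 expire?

2017-11-02

Earliest priority filing: 28 October 1998.
Base term: 28 October 1998 + 16 years → 28 October 2014.
Regulatory Review Extension: 786 days claimed exceeds the 651-day cap, so +651 days → 9 August 2016.
Appellate Stay Credit: +450 days → 2 November 2017.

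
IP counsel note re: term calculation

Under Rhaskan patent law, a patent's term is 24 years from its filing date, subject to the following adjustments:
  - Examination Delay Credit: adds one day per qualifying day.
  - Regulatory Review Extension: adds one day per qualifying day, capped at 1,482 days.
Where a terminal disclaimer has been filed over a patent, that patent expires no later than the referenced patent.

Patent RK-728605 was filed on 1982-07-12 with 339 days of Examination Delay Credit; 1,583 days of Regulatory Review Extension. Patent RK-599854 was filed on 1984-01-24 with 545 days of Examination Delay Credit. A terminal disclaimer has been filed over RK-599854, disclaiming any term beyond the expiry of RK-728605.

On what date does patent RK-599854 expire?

2009-07-22

Natural term of RK-599854:
  Base: filing + 24 years → 24 January 2008.
  Examination Delay Credit: +545 days → 22 July 2009.
Expiry of referenced patent RK-728605:
  Base: filing + 24 years → 12 July 2006.
  Examination Delay Credit: +339 days → 16 June 2007.
  Regulatory Review Extension: 1583 days claimed exceeds the 1482-day cap, so +1482 days → 7 July 2011.
Terminal disclaimer: RK-599854 expires on the earlier of 22 July 2009 and 7 July 2011.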